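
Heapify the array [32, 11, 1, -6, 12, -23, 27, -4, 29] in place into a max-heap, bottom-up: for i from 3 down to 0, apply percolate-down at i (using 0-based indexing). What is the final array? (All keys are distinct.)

[32, 29, 27, 11, 12, -23, 1, -4, -6]

sift down from index 3:
  -6 vs larger child 29 at index 8, swap → [32, 11, 1, 29, 12, -23, 27, -4, -6]
sift down from index 2:
  1 vs larger child 27 at index 6, swap → [32, 11, 27, 29, 12, -23, 1, -4, -6]
sift down from index 1:
  11 vs larger child 29 at index 3, swap → [32, 29, 27, 11, 12, -23, 1, -4, -6]
sift down from index 0: already satisfies heap property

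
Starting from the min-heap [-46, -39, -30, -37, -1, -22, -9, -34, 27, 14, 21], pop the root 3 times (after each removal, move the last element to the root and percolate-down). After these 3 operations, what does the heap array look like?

[-34, -1, -30, 14, 27, -22, -9, 21]

extract-min #1 returns -46:
  remove root -46; move last element 21 to root → [21, -39, -30, -37, -1, -22, -9, -34, 27, 14]
  21 vs smaller child -39 at index 1, swap → [-39, 21, -30, -37, -1, -22, -9, -34, 27, 14]
  21 vs smaller child -37 at index 3, swap → [-39, -37, -30, 21, -1, -22, -9, -34, 27, 14]
  21 vs smaller child -34 at index 7, swap → [-39, -37, -30, -34, -1, -22, -9, 21, 27, 14]
extract-min #2 returns -39:
  remove root -39; move last element 14 to root → [14, -37, -30, -34, -1, -22, -9, 21, 27]
  14 vs smaller child -37 at index 1, swap → [-37, 14, -30, -34, -1, -22, -9, 21, 27]
  14 vs smaller child -34 at index 3, swap → [-37, -34, -30, 14, -1, -22, -9, 21, 27]
extract-min #3 returns -37:
  remove root -37; move last element 27 to root → [27, -34, -30, 14, -1, -22, -9, 21]
  27 vs smaller child -34 at index 1, swap → [-34, 27, -30, 14, -1, -22, -9, 21]
  27 vs smaller child -1 at index 4, swap → [-34, -1, -30, 14, 27, -22, -9, 21]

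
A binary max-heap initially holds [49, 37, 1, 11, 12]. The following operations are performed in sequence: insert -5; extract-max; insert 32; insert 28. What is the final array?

[37, 12, 32, 11, -5, 1, 28]

insert -5:
  append -5 at index 5 → [49, 37, 1, 11, 12, -5] (no swap needed)
extract-max → returns 49:
  remove root 49; move last element -5 to root → [-5, 37, 1, 11, 12]
  -5 vs larger child 37 at index 1, swap → [37, -5, 1, 11, 12]
  -5 vs larger child 12 at index 4, swap → [37, 12, 1, 11, -5]
insert 32:
  append 32 at index 5 → [37, 12, 1, 11, -5, 32]
  32 > parent 1 at index 2, swap → [37, 12, 32, 11, -5, 1]
insert 28:
  append 28 at index 6 → [37, 12, 32, 11, -5, 1, 28] (no swap needed)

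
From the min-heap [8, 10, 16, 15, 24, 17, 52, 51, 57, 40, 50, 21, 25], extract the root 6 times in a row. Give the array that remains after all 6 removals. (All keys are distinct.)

extract-min #1 returns 8:
  remove root 8; move last element 25 to root → [25, 10, 16, 15, 24, 17, 52, 51, 57, 40, 50, 21]
  25 vs smaller child 10 at index 1, swap → [10, 25, 16, 15, 24, 17, 52, 51, 57, 40, 50, 21]
  25 vs smaller child 15 at index 3, swap → [10, 15, 16, 25, 24, 17, 52, 51, 57, 40, 50, 21]
extract-min #2 returns 10:
  remove root 10; move last element 21 to root → [21, 15, 16, 25, 24, 17, 52, 51, 57, 40, 50]
  21 vs smaller child 15 at index 1, swap → [15, 21, 16, 25, 24, 17, 52, 51, 57, 40, 50]
extract-min #3 returns 15:
  remove root 15; move last element 50 to root → [50, 21, 16, 25, 24, 17, 52, 51, 57, 40]
  50 vs smaller child 16 at index 2, swap → [16, 21, 50, 25, 24, 17, 52, 51, 57, 40]
  50 vs smaller child 17 at index 5, swap → [16, 21, 17, 25, 24, 50, 52, 51, 57, 40]
extract-min #4 returns 16:
  remove root 16; move last element 40 to root → [40, 21, 17, 25, 24, 50, 52, 51, 57]
  40 vs smaller child 17 at index 2, swap → [17, 21, 40, 25, 24, 50, 52, 51, 57]
extract-min #5 returns 17:
  remove root 17; move last element 57 to root → [57, 21, 40, 25, 24, 50, 52, 51]
  57 vs smaller child 21 at index 1, swap → [21, 57, 40, 25, 24, 50, 52, 51]
  57 vs smaller child 24 at index 4, swap → [21, 24, 40, 25, 57, 50, 52, 51]
extract-min #6 returns 21:
  remove root 21; move last element 51 to root → [51, 24, 40, 25, 57, 50, 52]
  51 vs smaller child 24 at index 1, swap → [24, 51, 40, 25, 57, 50, 52]
  51 vs smaller child 25 at index 3, swap → [24, 25, 40, 51, 57, 50, 52]

[24, 25, 40, 51, 57, 50, 52]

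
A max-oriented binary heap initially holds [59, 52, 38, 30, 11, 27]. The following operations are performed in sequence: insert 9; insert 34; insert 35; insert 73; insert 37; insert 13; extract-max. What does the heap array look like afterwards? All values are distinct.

insert 9:
  append 9 at index 6 → [59, 52, 38, 30, 11, 27, 9] (no swap needed)
insert 34:
  append 34 at index 7 → [59, 52, 38, 30, 11, 27, 9, 34]
  34 > parent 30 at index 3, swap → [59, 52, 38, 34, 11, 27, 9, 30]
insert 35:
  append 35 at index 8 → [59, 52, 38, 34, 11, 27, 9, 30, 35]
  35 > parent 34 at index 3, swap → [59, 52, 38, 35, 11, 27, 9, 30, 34]
insert 73:
  append 73 at index 9 → [59, 52, 38, 35, 11, 27, 9, 30, 34, 73]
  73 > parent 11 at index 4, swap → [59, 52, 38, 35, 73, 27, 9, 30, 34, 11]
  73 > parent 52 at index 1, swap → [59, 73, 38, 35, 52, 27, 9, 30, 34, 11]
  73 > parent 59 at index 0, swap → [73, 59, 38, 35, 52, 27, 9, 30, 34, 11]
insert 37:
  append 37 at index 10 → [73, 59, 38, 35, 52, 27, 9, 30, 34, 11, 37] (no swap needed)
insert 13:
  append 13 at index 11 → [73, 59, 38, 35, 52, 27, 9, 30, 34, 11, 37, 13] (no swap needed)
extract-max → returns 73:
  remove root 73; move last element 13 to root → [13, 59, 38, 35, 52, 27, 9, 30, 34, 11, 37]
  13 vs larger child 59 at index 1, swap → [59, 13, 38, 35, 52, 27, 9, 30, 34, 11, 37]
  13 vs larger child 52 at index 4, swap → [59, 52, 38, 35, 13, 27, 9, 30, 34, 11, 37]
  13 vs larger child 37 at index 10, swap → [59, 52, 38, 35, 37, 27, 9, 30, 34, 11, 13]

[59, 52, 38, 35, 37, 27, 9, 30, 34, 11, 13]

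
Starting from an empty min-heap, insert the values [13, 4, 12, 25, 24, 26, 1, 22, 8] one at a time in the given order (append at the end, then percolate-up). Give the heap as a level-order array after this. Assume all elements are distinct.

[1, 8, 4, 13, 24, 26, 12, 25, 22]

Insert 13:
  append 13 at index 0 → [13] (no swap needed)
Insert 4:
  append 4 at index 1 → [13, 4]
  4 < parent 13 at index 0, swap → [4, 13]
Insert 12:
  append 12 at index 2 → [4, 13, 12] (no swap needed)
Insert 25:
  append 25 at index 3 → [4, 13, 12, 25] (no swap needed)
Insert 24:
  append 24 at index 4 → [4, 13, 12, 25, 24] (no swap needed)
Insert 26:
  append 26 at index 5 → [4, 13, 12, 25, 24, 26] (no swap needed)
Insert 1:
  append 1 at index 6 → [4, 13, 12, 25, 24, 26, 1]
  1 < parent 12 at index 2, swap → [4, 13, 1, 25, 24, 26, 12]
  1 < parent 4 at index 0, swap → [1, 13, 4, 25, 24, 26, 12]
Insert 22:
  append 22 at index 7 → [1, 13, 4, 25, 24, 26, 12, 22]
  22 < parent 25 at index 3, swap → [1, 13, 4, 22, 24, 26, 12, 25]
Insert 8:
  append 8 at index 8 → [1, 13, 4, 22, 24, 26, 12, 25, 8]
  8 < parent 22 at index 3, swap → [1, 13, 4, 8, 24, 26, 12, 25, 22]
  8 < parent 13 at index 1, swap → [1, 8, 4, 13, 24, 26, 12, 25, 22]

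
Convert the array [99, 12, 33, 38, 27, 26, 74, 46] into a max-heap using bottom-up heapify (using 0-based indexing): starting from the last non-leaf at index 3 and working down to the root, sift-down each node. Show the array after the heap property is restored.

[99, 46, 74, 38, 27, 26, 33, 12]

sift down from index 3:
  38 vs only child 46 at index 7, swap → [99, 12, 33, 46, 27, 26, 74, 38]
sift down from index 2:
  33 vs larger child 74 at index 6, swap → [99, 12, 74, 46, 27, 26, 33, 38]
sift down from index 1:
  12 vs larger child 46 at index 3, swap → [99, 46, 74, 12, 27, 26, 33, 38]
  12 vs only child 38 at index 7, swap → [99, 46, 74, 38, 27, 26, 33, 12]
sift down from index 0: already satisfies heap property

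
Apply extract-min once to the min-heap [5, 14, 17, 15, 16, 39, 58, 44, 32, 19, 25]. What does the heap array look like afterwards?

[14, 15, 17, 25, 16, 39, 58, 44, 32, 19]

remove root 5; move last element 25 to root → [25, 14, 17, 15, 16, 39, 58, 44, 32, 19]
25 vs smaller child 14 at index 1, swap → [14, 25, 17, 15, 16, 39, 58, 44, 32, 19]
25 vs smaller child 15 at index 3, swap → [14, 15, 17, 25, 16, 39, 58, 44, 32, 19]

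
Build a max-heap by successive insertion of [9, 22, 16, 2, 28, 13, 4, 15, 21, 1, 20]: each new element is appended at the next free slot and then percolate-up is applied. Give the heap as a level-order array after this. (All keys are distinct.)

[28, 22, 16, 21, 20, 13, 4, 2, 15, 1, 9]

Insert 9:
  append 9 at index 0 → [9] (no swap needed)
Insert 22:
  append 22 at index 1 → [9, 22]
  22 > parent 9 at index 0, swap → [22, 9]
Insert 16:
  append 16 at index 2 → [22, 9, 16] (no swap needed)
Insert 2:
  append 2 at index 3 → [22, 9, 16, 2] (no swap needed)
Insert 28:
  append 28 at index 4 → [22, 9, 16, 2, 28]
  28 > parent 9 at index 1, swap → [22, 28, 16, 2, 9]
  28 > parent 22 at index 0, swap → [28, 22, 16, 2, 9]
Insert 13:
  append 13 at index 5 → [28, 22, 16, 2, 9, 13] (no swap needed)
Insert 4:
  append 4 at index 6 → [28, 22, 16, 2, 9, 13, 4] (no swap needed)
Insert 15:
  append 15 at index 7 → [28, 22, 16, 2, 9, 13, 4, 15]
  15 > parent 2 at index 3, swap → [28, 22, 16, 15, 9, 13, 4, 2]
Insert 21:
  append 21 at index 8 → [28, 22, 16, 15, 9, 13, 4, 2, 21]
  21 > parent 15 at index 3, swap → [28, 22, 16, 21, 9, 13, 4, 2, 15]
Insert 1:
  append 1 at index 9 → [28, 22, 16, 21, 9, 13, 4, 2, 15, 1] (no swap needed)
Insert 20:
  append 20 at index 10 → [28, 22, 16, 21, 9, 13, 4, 2, 15, 1, 20]
  20 > parent 9 at index 4, swap → [28, 22, 16, 21, 20, 13, 4, 2, 15, 1, 9]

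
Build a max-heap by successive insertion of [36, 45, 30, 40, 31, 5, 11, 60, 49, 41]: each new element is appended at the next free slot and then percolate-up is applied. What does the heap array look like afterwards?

[60, 49, 30, 45, 41, 5, 11, 36, 40, 31]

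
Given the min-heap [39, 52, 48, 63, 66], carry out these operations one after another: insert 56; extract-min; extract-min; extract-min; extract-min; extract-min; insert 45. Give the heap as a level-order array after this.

[45, 66]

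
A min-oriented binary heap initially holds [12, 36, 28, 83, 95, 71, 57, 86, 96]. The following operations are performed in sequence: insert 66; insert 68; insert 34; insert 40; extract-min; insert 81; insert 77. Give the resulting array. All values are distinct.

[28, 36, 34, 83, 66, 40, 57, 86, 96, 95, 68, 71, 81, 77]

insert 66:
  append 66 at index 9 → [12, 36, 28, 83, 95, 71, 57, 86, 96, 66]
  66 < parent 95 at index 4, swap → [12, 36, 28, 83, 66, 71, 57, 86, 96, 95]
insert 68:
  append 68 at index 10 → [12, 36, 28, 83, 66, 71, 57, 86, 96, 95, 68] (no swap needed)
insert 34:
  append 34 at index 11 → [12, 36, 28, 83, 66, 71, 57, 86, 96, 95, 68, 34]
  34 < parent 71 at index 5, swap → [12, 36, 28, 83, 66, 34, 57, 86, 96, 95, 68, 71]
insert 40:
  append 40 at index 12 → [12, 36, 28, 83, 66, 34, 57, 86, 96, 95, 68, 71, 40] (no swap needed)
extract-min → returns 12:
  remove root 12; move last element 40 to root → [40, 36, 28, 83, 66, 34, 57, 86, 96, 95, 68, 71]
  40 vs smaller child 28 at index 2, swap → [28, 36, 40, 83, 66, 34, 57, 86, 96, 95, 68, 71]
  40 vs smaller child 34 at index 5, swap → [28, 36, 34, 83, 66, 40, 57, 86, 96, 95, 68, 71]
insert 81:
  append 81 at index 12 → [28, 36, 34, 83, 66, 40, 57, 86, 96, 95, 68, 71, 81] (no swap needed)
insert 77:
  append 77 at index 13 → [28, 36, 34, 83, 66, 40, 57, 86, 96, 95, 68, 71, 81, 77] (no swap needed)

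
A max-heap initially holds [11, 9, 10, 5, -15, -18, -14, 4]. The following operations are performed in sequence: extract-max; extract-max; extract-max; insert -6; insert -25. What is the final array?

extract-max → returns 11:
  remove root 11; move last element 4 to root → [4, 9, 10, 5, -15, -18, -14]
  4 vs larger child 10 at index 2, swap → [10, 9, 4, 5, -15, -18, -14]
extract-max → returns 10:
  remove root 10; move last element -14 to root → [-14, 9, 4, 5, -15, -18]
  -14 vs larger child 9 at index 1, swap → [9, -14, 4, 5, -15, -18]
  -14 vs larger child 5 at index 3, swap → [9, 5, 4, -14, -15, -18]
extract-max → returns 9:
  remove root 9; move last element -18 to root → [-18, 5, 4, -14, -15]
  -18 vs larger child 5 at index 1, swap → [5, -18, 4, -14, -15]
  -18 vs larger child -14 at index 3, swap → [5, -14, 4, -18, -15]
insert -6:
  append -6 at index 5 → [5, -14, 4, -18, -15, -6] (no swap needed)
insert -25:
  append -25 at index 6 → [5, -14, 4, -18, -15, -6, -25] (no swap needed)

[5, -14, 4, -18, -15, -6, -25]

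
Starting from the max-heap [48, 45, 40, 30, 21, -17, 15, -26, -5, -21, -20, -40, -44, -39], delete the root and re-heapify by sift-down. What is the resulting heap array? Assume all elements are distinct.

[45, 30, 40, -5, 21, -17, 15, -26, -39, -21, -20, -40, -44]

remove root 48; move last element -39 to root → [-39, 45, 40, 30, 21, -17, 15, -26, -5, -21, -20, -40, -44]
-39 vs larger child 45 at index 1, swap → [45, -39, 40, 30, 21, -17, 15, -26, -5, -21, -20, -40, -44]
-39 vs larger child 30 at index 3, swap → [45, 30, 40, -39, 21, -17, 15, -26, -5, -21, -20, -40, -44]
-39 vs larger child -5 at index 8, swap → [45, 30, 40, -5, 21, -17, 15, -26, -39, -21, -20, -40, -44]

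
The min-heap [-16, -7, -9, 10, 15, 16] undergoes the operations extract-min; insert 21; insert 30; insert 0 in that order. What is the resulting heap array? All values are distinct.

extract-min → returns -16:
  remove root -16; move last element 16 to root → [16, -7, -9, 10, 15]
  16 vs smaller child -9 at index 2, swap → [-9, -7, 16, 10, 15]
insert 21:
  append 21 at index 5 → [-9, -7, 16, 10, 15, 21] (no swap needed)
insert 30:
  append 30 at index 6 → [-9, -7, 16, 10, 15, 21, 30] (no swap needed)
insert 0:
  append 0 at index 7 → [-9, -7, 16, 10, 15, 21, 30, 0]
  0 < parent 10 at index 3, swap → [-9, -7, 16, 0, 15, 21, 30, 10]

[-9, -7, 16, 0, 15, 21, 30, 10]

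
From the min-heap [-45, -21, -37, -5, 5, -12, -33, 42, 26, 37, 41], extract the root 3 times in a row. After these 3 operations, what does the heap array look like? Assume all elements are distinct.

extract-min #1 returns -45:
  remove root -45; move last element 41 to root → [41, -21, -37, -5, 5, -12, -33, 42, 26, 37]
  41 vs smaller child -37 at index 2, swap → [-37, -21, 41, -5, 5, -12, -33, 42, 26, 37]
  41 vs smaller child -33 at index 6, swap → [-37, -21, -33, -5, 5, -12, 41, 42, 26, 37]
extract-min #2 returns -37:
  remove root -37; move last element 37 to root → [37, -21, -33, -5, 5, -12, 41, 42, 26]
  37 vs smaller child -33 at index 2, swap → [-33, -21, 37, -5, 5, -12, 41, 42, 26]
  37 vs smaller child -12 at index 5, swap → [-33, -21, -12, -5, 5, 37, 41, 42, 26]
extract-min #3 returns -33:
  remove root -33; move last element 26 to root → [26, -21, -12, -5, 5, 37, 41, 42]
  26 vs smaller child -21 at index 1, swap → [-21, 26, -12, -5, 5, 37, 41, 42]
  26 vs smaller child -5 at index 3, swap → [-21, -5, -12, 26, 5, 37, 41, 42]

[-21, -5, -12, 26, 5, 37, 41, 42]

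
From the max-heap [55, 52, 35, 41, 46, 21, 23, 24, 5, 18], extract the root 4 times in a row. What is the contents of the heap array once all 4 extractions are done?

[35, 24, 23, 5, 18, 21]

extract-max #1 returns 55:
  remove root 55; move last element 18 to root → [18, 52, 35, 41, 46, 21, 23, 24, 5]
  18 vs larger child 52 at index 1, swap → [52, 18, 35, 41, 46, 21, 23, 24, 5]
  18 vs larger child 46 at index 4, swap → [52, 46, 35, 41, 18, 21, 23, 24, 5]
extract-max #2 returns 52:
  remove root 52; move last element 5 to root → [5, 46, 35, 41, 18, 21, 23, 24]
  5 vs larger child 46 at index 1, swap → [46, 5, 35, 41, 18, 21, 23, 24]
  5 vs larger child 41 at index 3, swap → [46, 41, 35, 5, 18, 21, 23, 24]
  5 vs only child 24 at index 7, swap → [46, 41, 35, 24, 18, 21, 23, 5]
extract-max #3 returns 46:
  remove root 46; move last element 5 to root → [5, 41, 35, 24, 18, 21, 23]
  5 vs larger child 41 at index 1, swap → [41, 5, 35, 24, 18, 21, 23]
  5 vs larger child 24 at index 3, swap → [41, 24, 35, 5, 18, 21, 23]
extract-max #4 returns 41:
  remove root 41; move last element 23 to root → [23, 24, 35, 5, 18, 21]
  23 vs larger child 35 at index 2, swap → [35, 24, 23, 5, 18, 21]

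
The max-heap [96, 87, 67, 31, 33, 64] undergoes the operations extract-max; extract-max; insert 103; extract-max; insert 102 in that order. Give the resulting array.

extract-max → returns 96:
  remove root 96; move last element 64 to root → [64, 87, 67, 31, 33]
  64 vs larger child 87 at index 1, swap → [87, 64, 67, 31, 33]
extract-max → returns 87:
  remove root 87; move last element 33 to root → [33, 64, 67, 31]
  33 vs larger child 67 at index 2, swap → [67, 64, 33, 31]
insert 103:
  append 103 at index 4 → [67, 64, 33, 31, 103]
  103 > parent 64 at index 1, swap → [67, 103, 33, 31, 64]
  103 > parent 67 at index 0, swap → [103, 67, 33, 31, 64]
extract-max → returns 103:
  remove root 103; move last element 64 to root → [64, 67, 33, 31]
  64 vs larger child 67 at index 1, swap → [67, 64, 33, 31]
insert 102:
  append 102 at index 4 → [67, 64, 33, 31, 102]
  102 > parent 64 at index 1, swap → [67, 102, 33, 31, 64]
  102 > parent 67 at index 0, swap → [102, 67, 33, 31, 64]

[102, 67, 33, 31, 64]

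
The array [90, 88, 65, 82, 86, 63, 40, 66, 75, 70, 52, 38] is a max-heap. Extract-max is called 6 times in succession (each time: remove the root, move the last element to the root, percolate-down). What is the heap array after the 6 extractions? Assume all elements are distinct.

[66, 52, 65, 38, 40, 63]

extract-max #1 returns 90:
  remove root 90; move last element 38 to root → [38, 88, 65, 82, 86, 63, 40, 66, 75, 70, 52]
  38 vs larger child 88 at index 1, swap → [88, 38, 65, 82, 86, 63, 40, 66, 75, 70, 52]
  38 vs larger child 86 at index 4, swap → [88, 86, 65, 82, 38, 63, 40, 66, 75, 70, 52]
  38 vs larger child 70 at index 9, swap → [88, 86, 65, 82, 70, 63, 40, 66, 75, 38, 52]
extract-max #2 returns 88:
  remove root 88; move last element 52 to root → [52, 86, 65, 82, 70, 63, 40, 66, 75, 38]
  52 vs larger child 86 at index 1, swap → [86, 52, 65, 82, 70, 63, 40, 66, 75, 38]
  52 vs larger child 82 at index 3, swap → [86, 82, 65, 52, 70, 63, 40, 66, 75, 38]
  52 vs larger child 75 at index 8, swap → [86, 82, 65, 75, 70, 63, 40, 66, 52, 38]
extract-max #3 returns 86:
  remove root 86; move last element 38 to root → [38, 82, 65, 75, 70, 63, 40, 66, 52]
  38 vs larger child 82 at index 1, swap → [82, 38, 65, 75, 70, 63, 40, 66, 52]
  38 vs larger child 75 at index 3, swap → [82, 75, 65, 38, 70, 63, 40, 66, 52]
  38 vs larger child 66 at index 7, swap → [82, 75, 65, 66, 70, 63, 40, 38, 52]
extract-max #4 returns 82:
  remove root 82; move last element 52 to root → [52, 75, 65, 66, 70, 63, 40, 38]
  52 vs larger child 75 at index 1, swap → [75, 52, 65, 66, 70, 63, 40, 38]
  52 vs larger child 70 at index 4, swap → [75, 70, 65, 66, 52, 63, 40, 38]
extract-max #5 returns 75:
  remove root 75; move last element 38 to root → [38, 70, 65, 66, 52, 63, 40]
  38 vs larger child 70 at index 1, swap → [70, 38, 65, 66, 52, 63, 40]
  38 vs larger child 66 at index 3, swap → [70, 66, 65, 38, 52, 63, 40]
extract-max #6 returns 70:
  remove root 70; move last element 40 to root → [40, 66, 65, 38, 52, 63]
  40 vs larger child 66 at index 1, swap → [66, 40, 65, 38, 52, 63]
  40 vs larger child 52 at index 4, swap → [66, 52, 65, 38, 40, 63]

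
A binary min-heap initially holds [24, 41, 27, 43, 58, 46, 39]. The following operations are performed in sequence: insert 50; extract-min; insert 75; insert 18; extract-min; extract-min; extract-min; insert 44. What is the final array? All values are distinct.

insert 50:
  append 50 at index 7 → [24, 41, 27, 43, 58, 46, 39, 50] (no swap needed)
extract-min → returns 24:
  remove root 24; move last element 50 to root → [50, 41, 27, 43, 58, 46, 39]
  50 vs smaller child 27 at index 2, swap → [27, 41, 50, 43, 58, 46, 39]
  50 vs smaller child 39 at index 6, swap → [27, 41, 39, 43, 58, 46, 50]
insert 75:
  append 75 at index 7 → [27, 41, 39, 43, 58, 46, 50, 75] (no swap needed)
insert 18:
  append 18 at index 8 → [27, 41, 39, 43, 58, 46, 50, 75, 18]
  18 < parent 43 at index 3, swap → [27, 41, 39, 18, 58, 46, 50, 75, 43]
  18 < parent 41 at index 1, swap → [27, 18, 39, 41, 58, 46, 50, 75, 43]
  18 < parent 27 at index 0, swap → [18, 27, 39, 41, 58, 46, 50, 75, 43]
extract-min → returns 18:
  remove root 18; move last element 43 to root → [43, 27, 39, 41, 58, 46, 50, 75]
  43 vs smaller child 27 at index 1, swap → [27, 43, 39, 41, 58, 46, 50, 75]
  43 vs smaller child 41 at index 3, swap → [27, 41, 39, 43, 58, 46, 50, 75]
extract-min → returns 27:
  remove root 27; move last element 75 to root → [75, 41, 39, 43, 58, 46, 50]
  75 vs smaller child 39 at index 2, swap → [39, 41, 75, 43, 58, 46, 50]
  75 vs smaller child 46 at index 5, swap → [39, 41, 46, 43, 58, 75, 50]
extract-min → returns 39:
  remove root 39; move last element 50 to root → [50, 41, 46, 43, 58, 75]
  50 vs smaller child 41 at index 1, swap → [41, 50, 46, 43, 58, 75]
  50 vs smaller child 43 at index 3, swap → [41, 43, 46, 50, 58, 75]
insert 44:
  append 44 at index 6 → [41, 43, 46, 50, 58, 75, 44]
  44 < parent 46 at index 2, swap → [41, 43, 44, 50, 58, 75, 46]

[41, 43, 44, 50, 58, 75, 46]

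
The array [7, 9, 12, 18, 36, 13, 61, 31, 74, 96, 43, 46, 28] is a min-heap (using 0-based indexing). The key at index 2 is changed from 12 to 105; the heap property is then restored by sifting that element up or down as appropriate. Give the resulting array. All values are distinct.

set index 2 from 12 to 105 → [7, 9, 105, 18, 36, 13, 61, 31, 74, 96, 43, 46, 28]
105 vs smaller child 13 at index 5, swap → [7, 9, 13, 18, 36, 105, 61, 31, 74, 96, 43, 46, 28]
105 vs smaller child 28 at index 12, swap → [7, 9, 13, 18, 36, 28, 61, 31, 74, 96, 43, 46, 105]

[7, 9, 13, 18, 36, 28, 61, 31, 74, 96, 43, 46, 105]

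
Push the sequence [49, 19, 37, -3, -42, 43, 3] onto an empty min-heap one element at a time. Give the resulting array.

Insert 49:
  append 49 at index 0 → [49] (no swap needed)
Insert 19:
  append 19 at index 1 → [49, 19]
  19 < parent 49 at index 0, swap → [19, 49]
Insert 37:
  append 37 at index 2 → [19, 49, 37] (no swap needed)
Insert -3:
  append -3 at index 3 → [19, 49, 37, -3]
  -3 < parent 49 at index 1, swap → [19, -3, 37, 49]
  -3 < parent 19 at index 0, swap → [-3, 19, 37, 49]
Insert -42:
  append -42 at index 4 → [-3, 19, 37, 49, -42]
  -42 < parent 19 at index 1, swap → [-3, -42, 37, 49, 19]
  -42 < parent -3 at index 0, swap → [-42, -3, 37, 49, 19]
Insert 43:
  append 43 at index 5 → [-42, -3, 37, 49, 19, 43] (no swap needed)
Insert 3:
  append 3 at index 6 → [-42, -3, 37, 49, 19, 43, 3]
  3 < parent 37 at index 2, swap → [-42, -3, 3, 49, 19, 43, 37]

[-42, -3, 3, 49, 19, 43, 37]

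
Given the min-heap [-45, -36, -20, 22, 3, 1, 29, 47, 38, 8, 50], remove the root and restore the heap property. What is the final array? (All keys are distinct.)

[-36, 3, -20, 22, 8, 1, 29, 47, 38, 50]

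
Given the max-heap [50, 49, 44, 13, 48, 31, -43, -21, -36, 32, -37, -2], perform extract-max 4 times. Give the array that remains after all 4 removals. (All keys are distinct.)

[32, 13, 31, -21, -2, -37, -43, -36]

extract-max #1 returns 50:
  remove root 50; move last element -2 to root → [-2, 49, 44, 13, 48, 31, -43, -21, -36, 32, -37]
  -2 vs larger child 49 at index 1, swap → [49, -2, 44, 13, 48, 31, -43, -21, -36, 32, -37]
  -2 vs larger child 48 at index 4, swap → [49, 48, 44, 13, -2, 31, -43, -21, -36, 32, -37]
  -2 vs larger child 32 at index 9, swap → [49, 48, 44, 13, 32, 31, -43, -21, -36, -2, -37]
extract-max #2 returns 49:
  remove root 49; move last element -37 to root → [-37, 48, 44, 13, 32, 31, -43, -21, -36, -2]
  -37 vs larger child 48 at index 1, swap → [48, -37, 44, 13, 32, 31, -43, -21, -36, -2]
  -37 vs larger child 32 at index 4, swap → [48, 32, 44, 13, -37, 31, -43, -21, -36, -2]
  -37 vs only child -2 at index 9, swap → [48, 32, 44, 13, -2, 31, -43, -21, -36, -37]
extract-max #3 returns 48:
  remove root 48; move last element -37 to root → [-37, 32, 44, 13, -2, 31, -43, -21, -36]
  -37 vs larger child 44 at index 2, swap → [44, 32, -37, 13, -2, 31, -43, -21, -36]
  -37 vs larger child 31 at index 5, swap → [44, 32, 31, 13, -2, -37, -43, -21, -36]
extract-max #4 returns 44:
  remove root 44; move last element -36 to root → [-36, 32, 31, 13, -2, -37, -43, -21]
  -36 vs larger child 32 at index 1, swap → [32, -36, 31, 13, -2, -37, -43, -21]
  -36 vs larger child 13 at index 3, swap → [32, 13, 31, -36, -2, -37, -43, -21]
  -36 vs only child -21 at index 7, swap → [32, 13, 31, -21, -2, -37, -43, -36]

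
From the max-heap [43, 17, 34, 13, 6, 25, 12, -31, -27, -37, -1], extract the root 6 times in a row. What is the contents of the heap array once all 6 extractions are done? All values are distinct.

[6, -27, -1, -37, -31]

extract-max #1 returns 43:
  remove root 43; move last element -1 to root → [-1, 17, 34, 13, 6, 25, 12, -31, -27, -37]
  -1 vs larger child 34 at index 2, swap → [34, 17, -1, 13, 6, 25, 12, -31, -27, -37]
  -1 vs larger child 25 at index 5, swap → [34, 17, 25, 13, 6, -1, 12, -31, -27, -37]
extract-max #2 returns 34:
  remove root 34; move last element -37 to root → [-37, 17, 25, 13, 6, -1, 12, -31, -27]
  -37 vs larger child 25 at index 2, swap → [25, 17, -37, 13, 6, -1, 12, -31, -27]
  -37 vs larger child 12 at index 6, swap → [25, 17, 12, 13, 6, -1, -37, -31, -27]
extract-max #3 returns 25:
  remove root 25; move last element -27 to root → [-27, 17, 12, 13, 6, -1, -37, -31]
  -27 vs larger child 17 at index 1, swap → [17, -27, 12, 13, 6, -1, -37, -31]
  -27 vs larger child 13 at index 3, swap → [17, 13, 12, -27, 6, -1, -37, -31]
extract-max #4 returns 17:
  remove root 17; move last element -31 to root → [-31, 13, 12, -27, 6, -1, -37]
  -31 vs larger child 13 at index 1, swap → [13, -31, 12, -27, 6, -1, -37]
  -31 vs larger child 6 at index 4, swap → [13, 6, 12, -27, -31, -1, -37]
extract-max #5 returns 13:
  remove root 13; move last element -37 to root → [-37, 6, 12, -27, -31, -1]
  -37 vs larger child 12 at index 2, swap → [12, 6, -37, -27, -31, -1]
  -37 vs only child -1 at index 5, swap → [12, 6, -1, -27, -31, -37]
extract-max #6 returns 12:
  remove root 12; move last element -37 to root → [-37, 6, -1, -27, -31]
  -37 vs larger child 6 at index 1, swap → [6, -37, -1, -27, -31]
  -37 vs larger child -27 at index 3, swap → [6, -27, -1, -37, -31]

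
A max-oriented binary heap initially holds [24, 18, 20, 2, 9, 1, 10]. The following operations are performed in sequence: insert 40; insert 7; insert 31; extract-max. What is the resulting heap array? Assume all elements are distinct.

insert 40:
  append 40 at index 7 → [24, 18, 20, 2, 9, 1, 10, 40]
  40 > parent 2 at index 3, swap → [24, 18, 20, 40, 9, 1, 10, 2]
  40 > parent 18 at index 1, swap → [24, 40, 20, 18, 9, 1, 10, 2]
  40 > parent 24 at index 0, swap → [40, 24, 20, 18, 9, 1, 10, 2]
insert 7:
  append 7 at index 8 → [40, 24, 20, 18, 9, 1, 10, 2, 7] (no swap needed)
insert 31:
  append 31 at index 9 → [40, 24, 20, 18, 9, 1, 10, 2, 7, 31]
  31 > parent 9 at index 4, swap → [40, 24, 20, 18, 31, 1, 10, 2, 7, 9]
  31 > parent 24 at index 1, swap → [40, 31, 20, 18, 24, 1, 10, 2, 7, 9]
extract-max → returns 40:
  remove root 40; move last element 9 to root → [9, 31, 20, 18, 24, 1, 10, 2, 7]
  9 vs larger child 31 at index 1, swap → [31, 9, 20, 18, 24, 1, 10, 2, 7]
  9 vs larger child 24 at index 4, swap → [31, 24, 20, 18, 9, 1, 10, 2, 7]

[31, 24, 20, 18, 9, 1, 10, 2, 7]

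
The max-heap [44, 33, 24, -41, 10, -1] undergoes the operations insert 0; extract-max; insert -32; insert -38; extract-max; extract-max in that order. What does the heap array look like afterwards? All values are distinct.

insert 0:
  append 0 at index 6 → [44, 33, 24, -41, 10, -1, 0] (no swap needed)
extract-max → returns 44:
  remove root 44; move last element 0 to root → [0, 33, 24, -41, 10, -1]
  0 vs larger child 33 at index 1, swap → [33, 0, 24, -41, 10, -1]
  0 vs larger child 10 at index 4, swap → [33, 10, 24, -41, 0, -1]
insert -32:
  append -32 at index 6 → [33, 10, 24, -41, 0, -1, -32] (no swap needed)
insert -38:
  append -38 at index 7 → [33, 10, 24, -41, 0, -1, -32, -38]
  -38 > parent -41 at index 3, swap → [33, 10, 24, -38, 0, -1, -32, -41]
extract-max → returns 33:
  remove root 33; move last element -41 to root → [-41, 10, 24, -38, 0, -1, -32]
  -41 vs larger child 24 at index 2, swap → [24, 10, -41, -38, 0, -1, -32]
  -41 vs larger child -1 at index 5, swap → [24, 10, -1, -38, 0, -41, -32]
extract-max → returns 24:
  remove root 24; move last element -32 to root → [-32, 10, -1, -38, 0, -41]
  -32 vs larger child 10 at index 1, swap → [10, -32, -1, -38, 0, -41]
  -32 vs larger child 0 at index 4, swap → [10, 0, -1, -38, -32, -41]

[10, 0, -1, -38, -32, -41]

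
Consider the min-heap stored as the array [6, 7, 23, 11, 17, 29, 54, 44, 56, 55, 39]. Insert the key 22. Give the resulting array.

[6, 7, 22, 11, 17, 23, 54, 44, 56, 55, 39, 29]

append 22 at index 11 → [6, 7, 23, 11, 17, 29, 54, 44, 56, 55, 39, 22]
22 < parent 29 at index 5, swap → [6, 7, 23, 11, 17, 22, 54, 44, 56, 55, 39, 29]
22 < parent 23 at index 2, swap → [6, 7, 22, 11, 17, 23, 54, 44, 56, 55, 39, 29]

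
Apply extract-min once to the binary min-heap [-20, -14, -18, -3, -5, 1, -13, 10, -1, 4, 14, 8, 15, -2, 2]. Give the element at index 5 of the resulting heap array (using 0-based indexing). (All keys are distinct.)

remove root -20; move last element 2 to root → [2, -14, -18, -3, -5, 1, -13, 10, -1, 4, 14, 8, 15, -2]
2 vs smaller child -18 at index 2, swap → [-18, -14, 2, -3, -5, 1, -13, 10, -1, 4, 14, 8, 15, -2]
2 vs smaller child -13 at index 6, swap → [-18, -14, -13, -3, -5, 1, 2, 10, -1, 4, 14, 8, 15, -2]
2 vs only child -2 at index 13, swap → [-18, -14, -13, -3, -5, 1, -2, 10, -1, 4, 14, 8, 15, 2]
resulting array: [-18, -14, -13, -3, -5, 1, -2, 10, -1, 4, 14, 8, 15, 2]

1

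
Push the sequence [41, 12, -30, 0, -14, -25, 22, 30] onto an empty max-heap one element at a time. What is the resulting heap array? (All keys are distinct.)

[41, 30, 22, 12, -14, -30, -25, 0]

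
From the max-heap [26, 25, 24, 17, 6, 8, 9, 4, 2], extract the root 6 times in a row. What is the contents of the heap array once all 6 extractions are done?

extract-max #1 returns 26:
  remove root 26; move last element 2 to root → [2, 25, 24, 17, 6, 8, 9, 4]
  2 vs larger child 25 at index 1, swap → [25, 2, 24, 17, 6, 8, 9, 4]
  2 vs larger child 17 at index 3, swap → [25, 17, 24, 2, 6, 8, 9, 4]
  2 vs only child 4 at index 7, swap → [25, 17, 24, 4, 6, 8, 9, 2]
extract-max #2 returns 25:
  remove root 25; move last element 2 to root → [2, 17, 24, 4, 6, 8, 9]
  2 vs larger child 24 at index 2, swap → [24, 17, 2, 4, 6, 8, 9]
  2 vs larger child 9 at index 6, swap → [24, 17, 9, 4, 6, 8, 2]
extract-max #3 returns 24:
  remove root 24; move last element 2 to root → [2, 17, 9, 4, 6, 8]
  2 vs larger child 17 at index 1, swap → [17, 2, 9, 4, 6, 8]
  2 vs larger child 6 at index 4, swap → [17, 6, 9, 4, 2, 8]
extract-max #4 returns 17:
  remove root 17; move last element 8 to root → [8, 6, 9, 4, 2]
  8 vs larger child 9 at index 2, swap → [9, 6, 8, 4, 2]
extract-max #5 returns 9:
  remove root 9; move last element 2 to root → [2, 6, 8, 4]
  2 vs larger child 8 at index 2, swap → [8, 6, 2, 4]
extract-max #6 returns 8:
  remove root 8; move last element 4 to root → [4, 6, 2]
  4 vs larger child 6 at index 1, swap → [6, 4, 2]

[6, 4, 2]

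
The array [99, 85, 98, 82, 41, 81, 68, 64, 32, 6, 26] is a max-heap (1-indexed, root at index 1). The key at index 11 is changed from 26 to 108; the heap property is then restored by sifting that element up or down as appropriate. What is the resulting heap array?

[108, 99, 98, 82, 85, 81, 68, 64, 32, 6, 41]

set index 11 from 26 to 108 → [99, 85, 98, 82, 41, 81, 68, 64, 32, 6, 108]
108 > parent 41 at index 5, swap → [99, 85, 98, 82, 108, 81, 68, 64, 32, 6, 41]
108 > parent 85 at index 2, swap → [99, 108, 98, 82, 85, 81, 68, 64, 32, 6, 41]
108 > parent 99 at index 1, swap → [108, 99, 98, 82, 85, 81, 68, 64, 32, 6, 41]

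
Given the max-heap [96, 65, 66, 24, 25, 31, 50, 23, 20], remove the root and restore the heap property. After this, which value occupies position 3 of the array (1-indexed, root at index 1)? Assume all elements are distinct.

50

remove root 96; move last element 20 to root → [20, 65, 66, 24, 25, 31, 50, 23]
20 vs larger child 66 at index 3, swap → [66, 65, 20, 24, 25, 31, 50, 23]
20 vs larger child 50 at index 7, swap → [66, 65, 50, 24, 25, 31, 20, 23]
resulting array: [66, 65, 50, 24, 25, 31, 20, 23]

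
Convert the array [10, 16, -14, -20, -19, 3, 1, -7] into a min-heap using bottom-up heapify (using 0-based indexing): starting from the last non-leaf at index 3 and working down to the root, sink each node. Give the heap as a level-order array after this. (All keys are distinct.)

sift down from index 3: already satisfies heap property
sift down from index 2: already satisfies heap property
sift down from index 1:
  16 vs smaller child -20 at index 3, swap → [10, -20, -14, 16, -19, 3, 1, -7]
  16 vs only child -7 at index 7, swap → [10, -20, -14, -7, -19, 3, 1, 16]
sift down from index 0:
  10 vs smaller child -20 at index 1, swap → [-20, 10, -14, -7, -19, 3, 1, 16]
  10 vs smaller child -19 at index 4, swap → [-20, -19, -14, -7, 10, 3, 1, 16]

[-20, -19, -14, -7, 10, 3, 1, 16]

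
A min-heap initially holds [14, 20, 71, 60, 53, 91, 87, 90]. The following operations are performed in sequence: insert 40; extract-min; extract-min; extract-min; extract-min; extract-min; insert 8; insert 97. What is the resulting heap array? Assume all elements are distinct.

[8, 71, 90, 91, 87, 97]

insert 40:
  append 40 at index 8 → [14, 20, 71, 60, 53, 91, 87, 90, 40]
  40 < parent 60 at index 3, swap → [14, 20, 71, 40, 53, 91, 87, 90, 60]
extract-min → returns 14:
  remove root 14; move last element 60 to root → [60, 20, 71, 40, 53, 91, 87, 90]
  60 vs smaller child 20 at index 1, swap → [20, 60, 71, 40, 53, 91, 87, 90]
  60 vs smaller child 40 at index 3, swap → [20, 40, 71, 60, 53, 91, 87, 90]
extract-min → returns 20:
  remove root 20; move last element 90 to root → [90, 40, 71, 60, 53, 91, 87]
  90 vs smaller child 40 at index 1, swap → [40, 90, 71, 60, 53, 91, 87]
  90 vs smaller child 53 at index 4, swap → [40, 53, 71, 60, 90, 91, 87]
extract-min → returns 40:
  remove root 40; move last element 87 to root → [87, 53, 71, 60, 90, 91]
  87 vs smaller child 53 at index 1, swap → [53, 87, 71, 60, 90, 91]
  87 vs smaller child 60 at index 3, swap → [53, 60, 71, 87, 90, 91]
extract-min → returns 53:
  remove root 53; move last element 91 to root → [91, 60, 71, 87, 90]
  91 vs smaller child 60 at index 1, swap → [60, 91, 71, 87, 90]
  91 vs smaller child 87 at index 3, swap → [60, 87, 71, 91, 90]
extract-min → returns 60:
  remove root 60; move last element 90 to root → [90, 87, 71, 91]
  90 vs smaller child 71 at index 2, swap → [71, 87, 90, 91]
insert 8:
  append 8 at index 4 → [71, 87, 90, 91, 8]
  8 < parent 87 at index 1, swap → [71, 8, 90, 91, 87]
  8 < parent 71 at index 0, swap → [8, 71, 90, 91, 87]
insert 97:
  append 97 at index 5 → [8, 71, 90, 91, 87, 97] (no swap needed)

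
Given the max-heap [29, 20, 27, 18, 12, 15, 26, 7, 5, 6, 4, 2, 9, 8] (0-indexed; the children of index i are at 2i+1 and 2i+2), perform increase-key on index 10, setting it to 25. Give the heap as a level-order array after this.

set index 10 from 4 to 25 → [29, 20, 27, 18, 12, 15, 26, 7, 5, 6, 25, 2, 9, 8]
25 > parent 12 at index 4, swap → [29, 20, 27, 18, 25, 15, 26, 7, 5, 6, 12, 2, 9, 8]
25 > parent 20 at index 1, swap → [29, 25, 27, 18, 20, 15, 26, 7, 5, 6, 12, 2, 9, 8]

[29, 25, 27, 18, 20, 15, 26, 7, 5, 6, 12, 2, 9, 8]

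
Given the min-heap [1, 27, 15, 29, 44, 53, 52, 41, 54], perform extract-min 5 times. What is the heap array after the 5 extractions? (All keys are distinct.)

extract-min #1 returns 1:
  remove root 1; move last element 54 to root → [54, 27, 15, 29, 44, 53, 52, 41]
  54 vs smaller child 15 at index 2, swap → [15, 27, 54, 29, 44, 53, 52, 41]
  54 vs smaller child 52 at index 6, swap → [15, 27, 52, 29, 44, 53, 54, 41]
extract-min #2 returns 15:
  remove root 15; move last element 41 to root → [41, 27, 52, 29, 44, 53, 54]
  41 vs smaller child 27 at index 1, swap → [27, 41, 52, 29, 44, 53, 54]
  41 vs smaller child 29 at index 3, swap → [27, 29, 52, 41, 44, 53, 54]
extract-min #3 returns 27:
  remove root 27; move last element 54 to root → [54, 29, 52, 41, 44, 53]
  54 vs smaller child 29 at index 1, swap → [29, 54, 52, 41, 44, 53]
  54 vs smaller child 41 at index 3, swap → [29, 41, 52, 54, 44, 53]
extract-min #4 returns 29:
  remove root 29; move last element 53 to root → [53, 41, 52, 54, 44]
  53 vs smaller child 41 at index 1, swap → [41, 53, 52, 54, 44]
  53 vs smaller child 44 at index 4, swap → [41, 44, 52, 54, 53]
extract-min #5 returns 41:
  remove root 41; move last element 53 to root → [53, 44, 52, 54]
  53 vs smaller child 44 at index 1, swap → [44, 53, 52, 54]

[44, 53, 52, 54]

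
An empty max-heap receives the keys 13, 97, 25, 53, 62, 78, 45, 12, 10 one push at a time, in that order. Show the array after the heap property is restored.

[97, 62, 78, 13, 53, 25, 45, 12, 10]

Insert 13:
  append 13 at index 0 → [13] (no swap needed)
Insert 97:
  append 97 at index 1 → [13, 97]
  97 > parent 13 at index 0, swap → [97, 13]
Insert 25:
  append 25 at index 2 → [97, 13, 25] (no swap needed)
Insert 53:
  append 53 at index 3 → [97, 13, 25, 53]
  53 > parent 13 at index 1, swap → [97, 53, 25, 13]
Insert 62:
  append 62 at index 4 → [97, 53, 25, 13, 62]
  62 > parent 53 at index 1, swap → [97, 62, 25, 13, 53]
Insert 78:
  append 78 at index 5 → [97, 62, 25, 13, 53, 78]
  78 > parent 25 at index 2, swap → [97, 62, 78, 13, 53, 25]
Insert 45:
  append 45 at index 6 → [97, 62, 78, 13, 53, 25, 45] (no swap needed)
Insert 12:
  append 12 at index 7 → [97, 62, 78, 13, 53, 25, 45, 12] (no swap needed)
Insert 10:
  append 10 at index 8 → [97, 62, 78, 13, 53, 25, 45, 12, 10] (no swap needed)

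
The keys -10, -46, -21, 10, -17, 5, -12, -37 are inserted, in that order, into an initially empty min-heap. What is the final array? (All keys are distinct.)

[-46, -37, -21, -17, -10, 5, -12, 10]

Insert -10:
  append -10 at index 0 → [-10] (no swap needed)
Insert -46:
  append -46 at index 1 → [-10, -46]
  -46 < parent -10 at index 0, swap → [-46, -10]
Insert -21:
  append -21 at index 2 → [-46, -10, -21] (no swap needed)
Insert 10:
  append 10 at index 3 → [-46, -10, -21, 10] (no swap needed)
Insert -17:
  append -17 at index 4 → [-46, -10, -21, 10, -17]
  -17 < parent -10 at index 1, swap → [-46, -17, -21, 10, -10]
Insert 5:
  append 5 at index 5 → [-46, -17, -21, 10, -10, 5] (no swap needed)
Insert -12:
  append -12 at index 6 → [-46, -17, -21, 10, -10, 5, -12] (no swap needed)
Insert -37:
  append -37 at index 7 → [-46, -17, -21, 10, -10, 5, -12, -37]
  -37 < parent 10 at index 3, swap → [-46, -17, -21, -37, -10, 5, -12, 10]
  -37 < parent -17 at index 1, swap → [-46, -37, -21, -17, -10, 5, -12, 10]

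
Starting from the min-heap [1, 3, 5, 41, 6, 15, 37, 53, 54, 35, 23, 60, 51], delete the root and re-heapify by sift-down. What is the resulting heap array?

[3, 6, 5, 41, 23, 15, 37, 53, 54, 35, 51, 60]

remove root 1; move last element 51 to root → [51, 3, 5, 41, 6, 15, 37, 53, 54, 35, 23, 60]
51 vs smaller child 3 at index 1, swap → [3, 51, 5, 41, 6, 15, 37, 53, 54, 35, 23, 60]
51 vs smaller child 6 at index 4, swap → [3, 6, 5, 41, 51, 15, 37, 53, 54, 35, 23, 60]
51 vs smaller child 23 at index 10, swap → [3, 6, 5, 41, 23, 15, 37, 53, 54, 35, 51, 60]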